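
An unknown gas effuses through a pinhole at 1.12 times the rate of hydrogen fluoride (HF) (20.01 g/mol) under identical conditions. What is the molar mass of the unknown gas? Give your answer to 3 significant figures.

Since effusion rate ∝ 1/√M, rate_X/rate_HF = √(M_HF/M_X).
1.12 = √(20.01/M_X)
M_X = 20.01 / 1.12² = 20.01 / 1.254 = 16.0 g/mol

16.0 g/mol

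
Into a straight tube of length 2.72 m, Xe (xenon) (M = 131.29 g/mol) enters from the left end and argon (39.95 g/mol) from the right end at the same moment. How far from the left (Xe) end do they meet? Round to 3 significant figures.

In equal time, each gas travels a distance ∝ its rate ∝ 1/√M, so d_Xe/d_Ar = √(M_Ar/M_Xe) = √(39.95/131.29) = 0.5516.
With d_Xe + d_Ar = 2.72 m, d_Ar = 2.72/(1 + 0.5516) = 1.753 m.
d_Xe = 2.72 − 1.753 = 0.967 m.

0.967 m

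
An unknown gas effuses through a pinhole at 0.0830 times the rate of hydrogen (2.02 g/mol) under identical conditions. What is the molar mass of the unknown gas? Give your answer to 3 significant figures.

293 g/mol

Since effusion rate ∝ 1/√M, rate_X/rate_H₂ = √(M_H₂/M_X).
0.0830 = √(2.02/M_X)
M_X = 2.02 / 0.0830² = 2.02 / 0.006889 = 293 g/mol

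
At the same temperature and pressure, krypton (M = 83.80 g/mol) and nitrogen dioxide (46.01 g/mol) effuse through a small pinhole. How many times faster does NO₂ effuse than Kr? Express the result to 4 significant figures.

Graham's law gives rate_NO₂/rate_Kr = √(M_Kr/M_NO₂) = √(83.80/46.01) = √1.821 = 1.350.

1.350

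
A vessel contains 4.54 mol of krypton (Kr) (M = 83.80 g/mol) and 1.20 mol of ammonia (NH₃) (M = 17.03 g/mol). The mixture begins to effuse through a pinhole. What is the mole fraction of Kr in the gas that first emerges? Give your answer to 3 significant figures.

Effusion rate of each component ∝ n_i/√M_i (partial pressure × 1/√M).
Mole fraction of Kr in the effusate = (n_Kr/√M_Kr) / (n_Kr/√M_Kr + n_NH₃/√M_NH₃)
= (4.54/√83.80) / (4.54/√83.80 + 1.20/√17.03) = 0.4959/(0.4959 + 0.2908) = 0.630.

0.630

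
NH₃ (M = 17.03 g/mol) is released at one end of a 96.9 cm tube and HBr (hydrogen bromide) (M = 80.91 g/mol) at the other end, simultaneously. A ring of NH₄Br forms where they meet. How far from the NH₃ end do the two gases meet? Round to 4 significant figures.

66.43 cm

Graham's law gives d_NH₃/d_HBr = rate_NH₃/rate_HBr = √(M_HBr/M_NH₃) = √(80.91/17.03) = 2.180.
With d_NH₃ + d_HBr = 96.9 cm, d_HBr = 96.9/(1 + 2.180) = 30.47 cm.
d_NH₃ = 96.9 − 30.47 = 66.43 cm.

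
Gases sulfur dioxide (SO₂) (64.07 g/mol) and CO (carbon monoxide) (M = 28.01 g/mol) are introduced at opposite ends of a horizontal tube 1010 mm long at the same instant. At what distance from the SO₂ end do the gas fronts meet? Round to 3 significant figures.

402 mm

In equal time, each gas travels a distance ∝ its rate ∝ 1/√M, so d_SO₂/d_CO = √(M_CO/M_SO₂) = √(28.01/64.07) = 0.6612.
With d_SO₂ + d_CO = 1010 mm, d_CO = 1010/(1 + 0.6612) = 608.0 mm.
d_SO₂ = 1010 − 608.0 = 402 mm.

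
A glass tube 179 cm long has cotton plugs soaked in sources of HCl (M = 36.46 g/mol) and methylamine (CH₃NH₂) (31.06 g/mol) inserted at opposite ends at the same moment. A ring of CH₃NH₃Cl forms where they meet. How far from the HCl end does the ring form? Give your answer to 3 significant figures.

Graham's law gives d_HCl/d_CH₃NH₂ = rate_HCl/rate_CH₃NH₂ = √(M_CH₃NH₂/M_HCl) = √(31.06/36.46) = 0.9230.
With d_HCl + d_CH₃NH₂ = 179 cm, d_CH₃NH₂ = 179/(1 + 0.9230) = 93.08 cm.
d_HCl = 179 − 93.08 = 85.9 cm.

85.9 cm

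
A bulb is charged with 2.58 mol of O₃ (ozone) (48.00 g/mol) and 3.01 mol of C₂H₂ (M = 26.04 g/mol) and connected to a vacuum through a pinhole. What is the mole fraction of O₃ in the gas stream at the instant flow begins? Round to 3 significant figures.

0.387

Rate_i ∝ x_i/√M_i (Graham's law weighted by mole fraction), so the effusate composition follows n_i/√M_i.
x_O₃(eff) = (n_O₃/√M_O₃) / (n_O₃/√M_O₃ + n_C₂H₂/√M_C₂H₂)
= (2.58/√48.00) / (2.58/√48.00 + 3.01/√26.04) = 0.3724/(0.3724 + 0.5899) = 0.387.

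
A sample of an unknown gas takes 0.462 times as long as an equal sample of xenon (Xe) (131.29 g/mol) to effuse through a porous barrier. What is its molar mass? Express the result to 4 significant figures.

28.02 g/mol

By Graham's law, t_X/t_Xe = √(M_X/M_Xe).
0.462 = √(M_X/131.29)
M_X = 131.29 × 0.462² = 131.29 × 0.2134 = 28.02 g/mol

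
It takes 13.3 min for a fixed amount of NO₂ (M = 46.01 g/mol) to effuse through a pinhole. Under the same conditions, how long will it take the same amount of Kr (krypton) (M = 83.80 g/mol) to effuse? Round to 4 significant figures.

17.95 min

From Graham's law, t_Kr/t_NO₂ = √(M_Kr/M_NO₂) = √(83.80/46.01) = √1.821 = 1.350.
So the time for Kr is 13.3 × 1.350 = 17.95 min.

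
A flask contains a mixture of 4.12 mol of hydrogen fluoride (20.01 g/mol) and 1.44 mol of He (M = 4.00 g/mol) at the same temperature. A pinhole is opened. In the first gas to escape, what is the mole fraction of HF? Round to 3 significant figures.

0.561

Each component's effusion rate ∝ (its partial pressure)·(1/√M) ∝ n_i/√M_i.
So x_HF in the escaping gas = (n_HF/√M_HF) / Σ(n_i/√M_i)
= (4.12/√20.01) / (4.12/√20.01 + 1.44/√4.00) = 0.9210/(0.9210 + 0.7200) = 0.561.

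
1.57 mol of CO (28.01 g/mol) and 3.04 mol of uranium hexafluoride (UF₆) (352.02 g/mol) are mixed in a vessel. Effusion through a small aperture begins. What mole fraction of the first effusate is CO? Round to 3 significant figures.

Rate_i ∝ x_i/√M_i (Graham's law weighted by mole fraction), so the effusate composition follows n_i/√M_i.
Mole fraction of CO in the effusate = (n_CO/√M_CO) / (n_CO/√M_CO + n_UF₆/√M_UF₆)
= (1.57/√28.01) / (1.57/√28.01 + 3.04/√352.02) = 0.2966/(0.2966 + 0.1620) = 0.647.

0.647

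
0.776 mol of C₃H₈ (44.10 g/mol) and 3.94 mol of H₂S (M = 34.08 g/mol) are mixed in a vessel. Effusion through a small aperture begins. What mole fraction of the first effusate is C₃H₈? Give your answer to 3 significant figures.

0.148

The effusion rate of species i is ∝ p_i/√M_i ∝ n_i/√M_i.
Mole fraction of C₃H₈ in the effusate = (n_C₃H₈/√M_C₃H₈) / (n_C₃H₈/√M_C₃H₈ + n_H₂S/√M_H₂S)
= (0.776/√44.10) / (0.776/√44.10 + 3.94/√34.08) = 0.1169/(0.1169 + 0.6749) = 0.148.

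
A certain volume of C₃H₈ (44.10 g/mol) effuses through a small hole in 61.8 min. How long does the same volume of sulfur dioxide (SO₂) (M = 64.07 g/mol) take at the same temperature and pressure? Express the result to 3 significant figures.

74.5 min

From Graham's law, t_SO₂/t_C₃H₈ = √(M_SO₂/M_C₃H₈) = √(64.07/44.10) = √1.453 = 1.205.
So the time for SO₂ is 61.8 × 1.205 = 74.5 min.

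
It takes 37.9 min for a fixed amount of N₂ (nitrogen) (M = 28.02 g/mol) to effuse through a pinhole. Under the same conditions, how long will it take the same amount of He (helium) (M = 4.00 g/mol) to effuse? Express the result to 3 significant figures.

14.3 min

Since effusion rate ∝ 1/√M, t_He/t_N₂ = √(M_He/M_N₂) = √(4.00/28.02) = √0.1428 = 0.3778.
So the time for He is 37.9 × 0.3778 = 14.3 min.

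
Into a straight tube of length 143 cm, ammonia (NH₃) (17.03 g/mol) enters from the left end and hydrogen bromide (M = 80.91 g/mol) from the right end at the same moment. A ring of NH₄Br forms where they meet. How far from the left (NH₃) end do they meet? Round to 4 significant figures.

98.03 cm

Graham's law gives d_NH₃/d_HBr = rate_NH₃/rate_HBr = √(M_HBr/M_NH₃) = √(80.91/17.03) = 2.180.
With d_NH₃ + d_HBr = 143 cm, d_HBr = 143/(1 + 2.180) = 44.97 cm.
d_NH₃ = 143 − 44.97 = 98.03 cm.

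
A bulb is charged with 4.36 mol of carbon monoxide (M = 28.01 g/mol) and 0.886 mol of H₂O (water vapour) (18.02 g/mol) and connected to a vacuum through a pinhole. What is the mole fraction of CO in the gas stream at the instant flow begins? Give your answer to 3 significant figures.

The effusion rate of species i is ∝ p_i/√M_i ∝ n_i/√M_i.
So x_CO in the escaping gas = (n_CO/√M_CO) / Σ(n_i/√M_i)
= (4.36/√28.01) / (4.36/√28.01 + 0.886/√18.02) = 0.8238/(0.8238 + 0.2087) = 0.798.

0.798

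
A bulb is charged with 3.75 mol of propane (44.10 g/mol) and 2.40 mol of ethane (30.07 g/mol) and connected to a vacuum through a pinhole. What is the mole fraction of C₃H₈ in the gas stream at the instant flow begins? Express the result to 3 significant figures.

Rate_i ∝ x_i/√M_i (Graham's law weighted by mole fraction), so the effusate composition follows n_i/√M_i.
Mole fraction of C₃H₈ in the effusate = (n_C₃H₈/√M_C₃H₈) / (n_C₃H₈/√M_C₃H₈ + n_C₂H₆/√M_C₂H₆)
= (3.75/√44.10) / (3.75/√44.10 + 2.40/√30.07) = 0.5647/(0.5647 + 0.4377) = 0.563.

0.563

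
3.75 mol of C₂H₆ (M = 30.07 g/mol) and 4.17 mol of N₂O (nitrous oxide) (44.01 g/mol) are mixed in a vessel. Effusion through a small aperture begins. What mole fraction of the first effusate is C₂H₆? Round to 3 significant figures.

0.521

Effusion rate of each component ∝ n_i/√M_i (partial pressure × 1/√M).
x_C₂H₆(eff) = (n_C₂H₆/√M_C₂H₆) / (n_C₂H₆/√M_C₂H₆ + n_N₂O/√M_N₂O)
= (3.75/√30.07) / (3.75/√30.07 + 4.17/√44.01) = 0.6839/(0.6839 + 0.6286) = 0.521.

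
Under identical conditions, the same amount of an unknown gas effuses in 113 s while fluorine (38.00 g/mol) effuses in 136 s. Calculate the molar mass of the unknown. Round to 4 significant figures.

26.23 g/mol

Using Graham's law: t_X/t_F₂ = √(M_X/M_F₂).
113/136 = 0.8309 = √(M_X/38.00)
M_X = 38.00 × 0.8309² = 38.00 × 0.6904 = 26.23 g/mol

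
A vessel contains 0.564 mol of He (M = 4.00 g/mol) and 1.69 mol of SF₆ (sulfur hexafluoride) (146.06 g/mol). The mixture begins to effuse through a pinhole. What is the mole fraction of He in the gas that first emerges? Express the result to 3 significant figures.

0.669

Effusion rate of each component ∝ n_i/√M_i (partial pressure × 1/√M).
x_He(eff) = (n_He/√M_He) / (n_He/√M_He + n_SF₆/√M_SF₆)
= (0.564/√4.00) / (0.564/√4.00 + 1.69/√146.06) = 0.2820/(0.2820 + 0.1398) = 0.669.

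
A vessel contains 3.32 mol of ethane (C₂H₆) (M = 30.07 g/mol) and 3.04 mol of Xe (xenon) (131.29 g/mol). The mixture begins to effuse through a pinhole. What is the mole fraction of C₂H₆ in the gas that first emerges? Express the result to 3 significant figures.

Rate_i ∝ x_i/√M_i (Graham's law weighted by mole fraction), so the effusate composition follows n_i/√M_i.
Mole fraction of C₂H₆ in the effusate = (n_C₂H₆/√M_C₂H₆) / (n_C₂H₆/√M_C₂H₆ + n_Xe/√M_Xe)
= (3.32/√30.07) / (3.32/√30.07 + 3.04/√131.29) = 0.6054/(0.6054 + 0.2653) = 0.695.

0.695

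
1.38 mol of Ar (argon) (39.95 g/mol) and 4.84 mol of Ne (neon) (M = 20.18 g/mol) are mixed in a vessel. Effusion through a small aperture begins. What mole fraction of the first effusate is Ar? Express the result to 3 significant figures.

The effusion rate of species i is ∝ p_i/√M_i ∝ n_i/√M_i.
x_Ar(eff) = (n_Ar/√M_Ar) / (n_Ar/√M_Ar + n_Ne/√M_Ne)
= (1.38/√39.95) / (1.38/√39.95 + 4.84/√20.18) = 0.2183/(0.2183 + 1.077) = 0.168.

0.168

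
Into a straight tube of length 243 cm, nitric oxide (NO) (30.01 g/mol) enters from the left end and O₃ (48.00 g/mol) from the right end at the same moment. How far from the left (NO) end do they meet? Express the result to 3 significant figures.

Distances travelled in equal time are proportional to diffusion rates, so d_NO/d_O₃ = √(M_O₃/M_NO) = √(48.00/30.01) = 1.265.
With d_NO + d_O₃ = 243 cm, d_O₃ = 243/(1 + 1.265) = 107.3 cm.
d_NO = 243 − 107.3 = 136 cm.

136 cm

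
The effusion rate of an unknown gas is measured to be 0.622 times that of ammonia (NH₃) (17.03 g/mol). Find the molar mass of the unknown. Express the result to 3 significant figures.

44.0 g/mol

Using Graham's law: rate_X/rate_NH₃ = √(M_NH₃/M_X).
0.622 = √(17.03/M_X)
M_X = 17.03 / 0.622² = 17.03 / 0.3869 = 44.0 g/mol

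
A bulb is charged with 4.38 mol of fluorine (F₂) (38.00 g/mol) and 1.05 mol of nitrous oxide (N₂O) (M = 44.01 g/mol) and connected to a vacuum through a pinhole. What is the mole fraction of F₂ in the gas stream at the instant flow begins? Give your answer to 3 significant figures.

0.818

Rate_i ∝ x_i/√M_i (Graham's law weighted by mole fraction), so the effusate composition follows n_i/√M_i.
Mole fraction of F₂ in the effusate = (n_F₂/√M_F₂) / (n_F₂/√M_F₂ + n_N₂O/√M_N₂O)
= (4.38/√38.00) / (4.38/√38.00 + 1.05/√44.01) = 0.7105/(0.7105 + 0.1583) = 0.818.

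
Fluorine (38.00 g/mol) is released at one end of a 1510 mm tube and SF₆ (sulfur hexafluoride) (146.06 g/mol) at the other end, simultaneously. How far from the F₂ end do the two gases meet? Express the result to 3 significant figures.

In equal time, each gas travels a distance ∝ its rate ∝ 1/√M, so d_F₂/d_SF₆ = √(M_SF₆/M_F₂) = √(146.06/38.00) = 1.961.
With d_F₂ + d_SF₆ = 1510 mm, d_SF₆ = 1510/(1 + 1.961) = 510.0 mm.
d_F₂ = 1510 − 510.0 = 1000 mm.

1000 mm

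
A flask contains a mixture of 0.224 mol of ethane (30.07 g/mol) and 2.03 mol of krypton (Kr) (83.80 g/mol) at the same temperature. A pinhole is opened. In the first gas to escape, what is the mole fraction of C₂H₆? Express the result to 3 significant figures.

Rate_i ∝ x_i/√M_i (Graham's law weighted by mole fraction), so the effusate composition follows n_i/√M_i.
x_C₂H₆(eff) = (n_C₂H₆/√M_C₂H₆) / (n_C₂H₆/√M_C₂H₆ + n_Kr/√M_Kr)
= (0.224/√30.07) / (0.224/√30.07 + 2.03/√83.80) = 0.04085/(0.04085 + 0.2218) = 0.156.

0.156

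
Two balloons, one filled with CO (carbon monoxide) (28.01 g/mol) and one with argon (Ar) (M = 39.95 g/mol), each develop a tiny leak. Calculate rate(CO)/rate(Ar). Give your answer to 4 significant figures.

By Graham's law, rate_CO/rate_Ar = √(M_Ar/M_CO) = √(39.95/28.01) = √1.426 = 1.194.

1.194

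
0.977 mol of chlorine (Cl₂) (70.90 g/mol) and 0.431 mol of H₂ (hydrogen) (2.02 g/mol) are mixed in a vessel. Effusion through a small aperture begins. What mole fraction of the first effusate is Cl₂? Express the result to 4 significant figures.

0.2767

Rate_i ∝ x_i/√M_i (Graham's law weighted by mole fraction), so the effusate composition follows n_i/√M_i.
Mole fraction of Cl₂ in the effusate = (n_Cl₂/√M_Cl₂) / (n_Cl₂/√M_Cl₂ + n_H₂/√M_H₂)
= (0.977/√70.90) / (0.977/√70.90 + 0.431/√2.02) = 0.1160/(0.1160 + 0.3033) = 0.2767.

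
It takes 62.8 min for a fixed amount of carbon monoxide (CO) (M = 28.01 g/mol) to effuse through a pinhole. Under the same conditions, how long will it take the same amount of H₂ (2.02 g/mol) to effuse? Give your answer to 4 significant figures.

Graham's law gives t_H₂/t_CO = √(M_H₂/M_CO) = √(2.02/28.01) = √0.07212 = 0.2685.
So the time for H₂ is 62.8 × 0.2685 = 16.86 min.

16.86 min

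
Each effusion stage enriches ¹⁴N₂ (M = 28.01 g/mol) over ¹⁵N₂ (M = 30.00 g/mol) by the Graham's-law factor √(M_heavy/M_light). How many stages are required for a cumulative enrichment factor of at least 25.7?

95

Single-stage factor α = √(30.00/28.01), so ln α = ½ ln(1.07105) = 0.03432.
Need α^N ≥ 25.7 ⇒ N ≥ ln(25.7) / ln α = 3.246 / 0.03432 = 94.60.
Rounding up, N = 95 stages.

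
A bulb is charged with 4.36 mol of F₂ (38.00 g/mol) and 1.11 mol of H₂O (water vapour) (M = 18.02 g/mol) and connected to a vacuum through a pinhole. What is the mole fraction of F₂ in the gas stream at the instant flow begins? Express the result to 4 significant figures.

0.7301

The effusion rate of species i is ∝ p_i/√M_i ∝ n_i/√M_i.
x_F₂(eff) = (n_F₂/√M_F₂) / (n_F₂/√M_F₂ + n_H₂O/√M_H₂O)
= (4.36/√38.00) / (4.36/√38.00 + 1.11/√18.02) = 0.7073/(0.7073 + 0.2615) = 0.7301.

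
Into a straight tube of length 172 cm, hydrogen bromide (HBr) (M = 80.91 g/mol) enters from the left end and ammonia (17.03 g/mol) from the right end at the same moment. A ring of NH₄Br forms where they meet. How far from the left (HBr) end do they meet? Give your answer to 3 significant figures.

54.1 cm

Graham's law gives d_HBr/d_NH₃ = rate_HBr/rate_NH₃ = √(M_NH₃/M_HBr) = √(17.03/80.91) = 0.4588.
With d_HBr + d_NH₃ = 172 cm, d_NH₃ = 172/(1 + 0.4588) = 117.9 cm.
d_HBr = 172 − 117.9 = 54.1 cm.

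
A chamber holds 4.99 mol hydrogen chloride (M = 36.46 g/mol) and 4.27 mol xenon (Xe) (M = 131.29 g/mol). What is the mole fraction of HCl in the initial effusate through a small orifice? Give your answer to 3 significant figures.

Effusion rate of each component ∝ n_i/√M_i (partial pressure × 1/√M).
x_HCl(eff) = (n_HCl/√M_HCl) / (n_HCl/√M_HCl + n_Xe/√M_Xe)
= (4.99/√36.46) / (4.99/√36.46 + 4.27/√131.29) = 0.8264/(0.8264 + 0.3727) = 0.689.

0.689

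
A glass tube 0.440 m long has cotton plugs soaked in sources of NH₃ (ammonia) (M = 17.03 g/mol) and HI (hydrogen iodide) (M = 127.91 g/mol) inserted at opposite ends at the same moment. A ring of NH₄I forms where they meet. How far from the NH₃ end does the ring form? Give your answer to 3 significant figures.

The fronts meet when d_NH₃ + d_HI = L with d_NH₃/d_HI = √(M_HI/M_NH₃) (Graham's law). Here √(M_HI/M_NH₃) = √(127.91/17.03) = 2.741.
With d_NH₃ + d_HI = 0.440 m, d_HI = 0.440/(1 + 2.741) = 0.1176 m.
d_NH₃ = 0.440 − 0.1176 = 0.322 m.

0.322 m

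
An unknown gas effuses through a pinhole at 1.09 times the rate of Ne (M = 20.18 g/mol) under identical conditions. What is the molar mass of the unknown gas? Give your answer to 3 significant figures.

Graham's law gives rate_X/rate_Ne = √(M_Ne/M_X).
1.09 = √(20.18/M_X)
M_X = 20.18 / 1.09² = 20.18 / 1.188 = 17.0 g/mol

17.0 g/mol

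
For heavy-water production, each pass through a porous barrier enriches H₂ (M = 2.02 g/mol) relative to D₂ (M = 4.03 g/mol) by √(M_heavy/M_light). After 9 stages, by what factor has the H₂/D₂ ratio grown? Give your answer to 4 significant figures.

Each stage multiplies the ratio by α = √(4.03/2.02), so after 9 stages the overall factor is α^9 = (4.03/2.02)^(9/2).
= 1.99505^(9/2) = 22.38.

22.38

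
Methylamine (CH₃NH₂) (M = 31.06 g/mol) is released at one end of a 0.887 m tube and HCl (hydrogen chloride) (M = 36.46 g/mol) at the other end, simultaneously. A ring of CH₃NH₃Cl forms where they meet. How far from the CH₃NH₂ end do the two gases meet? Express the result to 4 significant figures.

Graham's law gives d_CH₃NH₂/d_HCl = rate_CH₃NH₂/rate_HCl = √(M_HCl/M_CH₃NH₂) = √(36.46/31.06) = 1.083.
With d_CH₃NH₂ + d_HCl = 0.887 m, d_HCl = 0.887/(1 + 1.083) = 0.4257 m.
d_CH₃NH₂ = 0.887 − 0.4257 = 0.4613 m.

0.4613 m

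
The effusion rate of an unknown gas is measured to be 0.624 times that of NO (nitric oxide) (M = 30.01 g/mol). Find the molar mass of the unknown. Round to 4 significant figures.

77.07 g/mol

By Graham's law, rate_X/rate_NO = √(M_NO/M_X).
0.624 = √(30.01/M_X)
M_X = 30.01 / 0.624² = 30.01 / 0.3894 = 77.07 g/mol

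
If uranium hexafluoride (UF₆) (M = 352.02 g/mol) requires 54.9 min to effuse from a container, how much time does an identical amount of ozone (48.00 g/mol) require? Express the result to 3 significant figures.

20.3 min

Using Graham's law: t_O₃/t_UF₆ = √(M_O₃/M_UF₆) = √(48.00/352.02) = √0.1364 = 0.3693.
So the time for O₃ is 54.9 × 0.3693 = 20.3 min.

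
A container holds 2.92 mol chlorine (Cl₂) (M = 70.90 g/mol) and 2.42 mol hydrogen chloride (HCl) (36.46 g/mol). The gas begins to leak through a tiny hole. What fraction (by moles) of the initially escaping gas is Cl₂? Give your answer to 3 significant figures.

0.464

Each component's effusion rate ∝ (its partial pressure)·(1/√M) ∝ n_i/√M_i.
Mole fraction of Cl₂ in the effusate = (n_Cl₂/√M_Cl₂) / (n_Cl₂/√M_Cl₂ + n_HCl/√M_HCl)
= (2.92/√70.90) / (2.92/√70.90 + 2.42/√36.46) = 0.3468/(0.3468 + 0.4008) = 0.464.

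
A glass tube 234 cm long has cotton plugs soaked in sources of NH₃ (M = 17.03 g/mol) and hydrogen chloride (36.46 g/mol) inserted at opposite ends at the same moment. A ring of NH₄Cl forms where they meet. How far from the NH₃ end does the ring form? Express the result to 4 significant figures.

139.0 cm

Graham's law gives d_NH₃/d_HCl = rate_NH₃/rate_HCl = √(M_HCl/M_NH₃) = √(36.46/17.03) = 1.463.
With d_NH₃ + d_HCl = 234 cm, d_HCl = 234/(1 + 1.463) = 95.00 cm.
d_NH₃ = 234 − 95.00 = 139.0 cm.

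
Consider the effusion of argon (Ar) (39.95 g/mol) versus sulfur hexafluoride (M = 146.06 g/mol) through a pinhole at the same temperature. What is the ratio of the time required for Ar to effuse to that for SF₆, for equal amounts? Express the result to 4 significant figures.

Since effusion rate ∝ 1/√M, t_Ar/t_SF₆ = √(M_Ar/M_SF₆) = √(39.95/146.06) = √0.2735 = 0.5230.

0.5230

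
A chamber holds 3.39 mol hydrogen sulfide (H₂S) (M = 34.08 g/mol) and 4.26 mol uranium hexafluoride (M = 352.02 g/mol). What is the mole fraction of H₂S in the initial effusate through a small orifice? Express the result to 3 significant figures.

0.719

The effusion rate of species i is ∝ p_i/√M_i ∝ n_i/√M_i.
Mole fraction of H₂S in the effusate = (n_H₂S/√M_H₂S) / (n_H₂S/√M_H₂S + n_UF₆/√M_UF₆)
= (3.39/√34.08) / (3.39/√34.08 + 4.26/√352.02) = 0.5807/(0.5807 + 0.2271) = 0.719.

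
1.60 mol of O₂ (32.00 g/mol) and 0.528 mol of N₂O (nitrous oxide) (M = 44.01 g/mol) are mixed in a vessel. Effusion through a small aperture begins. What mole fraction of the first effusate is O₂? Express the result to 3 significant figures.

0.780

Each component's effusion rate ∝ (its partial pressure)·(1/√M) ∝ n_i/√M_i.
So x_O₂ in the escaping gas = (n_O₂/√M_O₂) / Σ(n_i/√M_i)
= (1.60/√32.00) / (1.60/√32.00 + 0.528/√44.01) = 0.2828/(0.2828 + 0.07959) = 0.780.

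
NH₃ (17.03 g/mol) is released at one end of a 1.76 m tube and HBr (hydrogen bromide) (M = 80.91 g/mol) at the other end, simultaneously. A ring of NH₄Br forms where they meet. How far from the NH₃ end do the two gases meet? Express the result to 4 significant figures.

1.206 m

Distances travelled in equal time are proportional to diffusion rates, so d_NH₃/d_HBr = √(M_HBr/M_NH₃) = √(80.91/17.03) = 2.180.
With d_NH₃ + d_HBr = 1.76 m, d_HBr = 1.76/(1 + 2.180) = 0.5535 m.
d_NH₃ = 1.76 − 0.5535 = 1.206 m.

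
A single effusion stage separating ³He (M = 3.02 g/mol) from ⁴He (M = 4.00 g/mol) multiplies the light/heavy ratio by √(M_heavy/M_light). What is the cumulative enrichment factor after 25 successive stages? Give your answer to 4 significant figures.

33.55

Each stage multiplies the ratio by α = √(4.00/3.02), so after 25 stages the overall factor is α^25 = (4.00/3.02)^(25/2).
= 1.32450^(25/2) = 33.55.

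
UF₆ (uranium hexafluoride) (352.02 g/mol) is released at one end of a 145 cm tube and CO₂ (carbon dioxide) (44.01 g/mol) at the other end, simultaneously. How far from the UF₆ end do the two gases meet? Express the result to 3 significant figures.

Graham's law gives d_UF₆/d_CO₂ = rate_UF₆/rate_CO₂ = √(M_CO₂/M_UF₆) = √(44.01/352.02) = 0.3536.
With d_UF₆ + d_CO₂ = 145 cm, d_CO₂ = 145/(1 + 0.3536) = 107.1 cm.
d_UF₆ = 145 − 107.1 = 37.9 cm.

37.9 cm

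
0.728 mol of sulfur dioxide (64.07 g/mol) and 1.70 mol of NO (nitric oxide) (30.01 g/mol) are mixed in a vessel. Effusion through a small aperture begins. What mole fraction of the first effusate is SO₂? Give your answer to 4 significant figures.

Effusion rate of each component ∝ n_i/√M_i (partial pressure × 1/√M).
So x_SO₂ in the escaping gas = (n_SO₂/√M_SO₂) / Σ(n_i/√M_i)
= (0.728/√64.07) / (0.728/√64.07 + 1.70/√30.01) = 0.09095/(0.09095 + 0.3103) = 0.2267.

0.2267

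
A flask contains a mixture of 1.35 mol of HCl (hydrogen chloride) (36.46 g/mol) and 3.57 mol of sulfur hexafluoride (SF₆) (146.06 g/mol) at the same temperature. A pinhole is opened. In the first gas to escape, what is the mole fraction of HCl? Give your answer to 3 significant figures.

0.431

The effusion rate of species i is ∝ p_i/√M_i ∝ n_i/√M_i.
So x_HCl in the escaping gas = (n_HCl/√M_HCl) / Σ(n_i/√M_i)
= (1.35/√36.46) / (1.35/√36.46 + 3.57/√146.06) = 0.2236/(0.2236 + 0.2954) = 0.431.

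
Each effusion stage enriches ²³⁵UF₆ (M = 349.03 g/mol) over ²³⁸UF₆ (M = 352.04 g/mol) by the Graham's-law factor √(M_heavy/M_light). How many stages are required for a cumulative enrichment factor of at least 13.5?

607

With α = √(352.04/349.03) per stage, ln α = ½ ln(1.00862) = 0.004293.
Need α^N ≥ 13.5 ⇒ N ≥ ln(13.5) / ln α = 2.603 / 0.004293 = 606.20.
So at least 607 stages are needed.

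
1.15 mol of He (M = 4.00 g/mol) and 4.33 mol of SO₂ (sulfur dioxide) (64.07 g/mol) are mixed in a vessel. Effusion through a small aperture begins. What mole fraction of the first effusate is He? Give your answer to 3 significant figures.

0.515

Rate_i ∝ x_i/√M_i (Graham's law weighted by mole fraction), so the effusate composition follows n_i/√M_i.
x_He(eff) = (n_He/√M_He) / (n_He/√M_He + n_SO₂/√M_SO₂)
= (1.15/√4.00) / (1.15/√4.00 + 4.33/√64.07) = 0.5750/(0.5750 + 0.5410) = 0.515.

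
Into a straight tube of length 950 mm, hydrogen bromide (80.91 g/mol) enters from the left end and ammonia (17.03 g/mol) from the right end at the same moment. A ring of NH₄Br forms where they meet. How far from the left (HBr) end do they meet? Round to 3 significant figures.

Distances travelled in equal time are proportional to diffusion rates, so d_HBr/d_NH₃ = √(M_NH₃/M_HBr) = √(17.03/80.91) = 0.4588.
With d_HBr + d_NH₃ = 950 mm, d_NH₃ = 950/(1 + 0.4588) = 651.2 mm.
d_HBr = 950 − 651.2 = 299 mm.

299 mm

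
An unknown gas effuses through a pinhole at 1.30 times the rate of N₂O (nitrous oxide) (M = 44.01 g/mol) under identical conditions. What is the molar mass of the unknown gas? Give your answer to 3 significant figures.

26.0 g/mol

Using Graham's law: rate_X/rate_N₂O = √(M_N₂O/M_X).
1.30 = √(44.01/M_X)
M_X = 44.01 / 1.30² = 44.01 / 1.690 = 26.0 g/mol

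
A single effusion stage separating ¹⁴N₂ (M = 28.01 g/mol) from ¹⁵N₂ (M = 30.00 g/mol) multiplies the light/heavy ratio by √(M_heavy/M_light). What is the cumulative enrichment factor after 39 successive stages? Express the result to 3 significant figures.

Each stage multiplies the ratio by α = √(30.00/28.01), so after 39 stages the overall factor is α^39 = (30.00/28.01)^(39/2).
= 1.07105^(39/2) = 3.81.

3.81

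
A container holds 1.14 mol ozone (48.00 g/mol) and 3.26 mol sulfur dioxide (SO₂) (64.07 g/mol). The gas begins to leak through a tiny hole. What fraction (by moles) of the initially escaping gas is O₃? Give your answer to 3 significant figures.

Effusion rate of each component ∝ n_i/√M_i (partial pressure × 1/√M).
x_O₃(eff) = (n_O₃/√M_O₃) / (n_O₃/√M_O₃ + n_SO₂/√M_SO₂)
= (1.14/√48.00) / (1.14/√48.00 + 3.26/√64.07) = 0.1645/(0.1645 + 0.4073) = 0.288.

0.288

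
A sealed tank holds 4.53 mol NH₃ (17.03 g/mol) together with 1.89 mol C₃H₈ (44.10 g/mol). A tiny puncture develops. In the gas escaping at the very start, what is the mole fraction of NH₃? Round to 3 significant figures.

0.794

The effusion rate of species i is ∝ p_i/√M_i ∝ n_i/√M_i.
Mole fraction of NH₃ in the effusate = (n_NH₃/√M_NH₃) / (n_NH₃/√M_NH₃ + n_C₃H₈/√M_C₃H₈)
= (4.53/√17.03) / (4.53/√17.03 + 1.89/√44.10) = 1.098/(1.098 + 0.2846) = 0.794.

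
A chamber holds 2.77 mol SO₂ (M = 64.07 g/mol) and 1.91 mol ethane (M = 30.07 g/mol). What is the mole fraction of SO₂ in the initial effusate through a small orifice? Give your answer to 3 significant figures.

0.498

Effusion rate of each component ∝ n_i/√M_i (partial pressure × 1/√M).
x_SO₂(eff) = (n_SO₂/√M_SO₂) / (n_SO₂/√M_SO₂ + n_C₂H₆/√M_C₂H₆)
= (2.77/√64.07) / (2.77/√64.07 + 1.91/√30.07) = 0.3461/(0.3461 + 0.3483) = 0.498.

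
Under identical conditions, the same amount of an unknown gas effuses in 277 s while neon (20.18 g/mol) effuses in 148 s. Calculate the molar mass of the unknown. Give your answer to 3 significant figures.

By Graham's law, t_X/t_Ne = √(M_X/M_Ne).
277/148 = 1.872 = √(M_X/20.18)
M_X = 20.18 × 1.872² = 20.18 × 3.503 = 70.7 g/mol

70.7 g/mol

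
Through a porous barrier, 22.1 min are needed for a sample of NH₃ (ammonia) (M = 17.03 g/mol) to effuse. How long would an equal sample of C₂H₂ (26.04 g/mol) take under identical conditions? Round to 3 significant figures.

27.3 min

Since effusion rate ∝ 1/√M, t_C₂H₂/t_NH₃ = √(M_C₂H₂/M_NH₃) = √(26.04/17.03) = √1.529 = 1.237.
So the time for C₂H₂ is 22.1 × 1.237 = 27.3 min.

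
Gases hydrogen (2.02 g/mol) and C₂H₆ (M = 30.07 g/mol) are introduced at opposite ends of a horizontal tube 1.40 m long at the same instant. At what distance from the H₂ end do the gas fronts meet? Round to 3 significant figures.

Distances travelled in equal time are proportional to diffusion rates, so d_H₂/d_C₂H₆ = √(M_C₂H₆/M_H₂) = √(30.07/2.02) = 3.858.
With d_H₂ + d_C₂H₆ = 1.40 m, d_C₂H₆ = 1.40/(1 + 3.858) = 0.2882 m.
d_H₂ = 1.40 − 0.2882 = 1.11 m.

1.11 m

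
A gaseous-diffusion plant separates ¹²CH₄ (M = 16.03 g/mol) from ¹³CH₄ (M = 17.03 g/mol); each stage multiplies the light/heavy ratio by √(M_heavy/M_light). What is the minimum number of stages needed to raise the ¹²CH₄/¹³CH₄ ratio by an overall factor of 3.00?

Single-stage factor α = √(17.03/16.03), so ln α = ½ ln(1.06238) = 0.03026.
Need α^N ≥ 3.00 ⇒ N ≥ ln(3.00) / ln α = 1.099 / 0.03026 = 36.31.
Minimum whole number of stages: N = 37.

37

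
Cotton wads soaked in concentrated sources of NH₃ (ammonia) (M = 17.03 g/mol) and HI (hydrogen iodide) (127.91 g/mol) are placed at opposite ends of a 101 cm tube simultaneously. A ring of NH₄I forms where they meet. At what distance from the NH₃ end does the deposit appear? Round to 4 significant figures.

74.00 cm

Graham's law gives d_NH₃/d_HI = rate_NH₃/rate_HI = √(M_HI/M_NH₃) = √(127.91/17.03) = 2.741.
With d_NH₃ + d_HI = 101 cm, d_HI = 101/(1 + 2.741) = 27.00 cm.
d_NH₃ = 101 − 27.00 = 74.00 cm.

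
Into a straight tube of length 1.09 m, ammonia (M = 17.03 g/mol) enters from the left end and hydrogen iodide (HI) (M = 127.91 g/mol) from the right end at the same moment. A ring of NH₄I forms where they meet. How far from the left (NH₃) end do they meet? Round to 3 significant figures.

The fronts meet when d_NH₃ + d_HI = L with d_NH₃/d_HI = √(M_HI/M_NH₃) (Graham's law). Here √(M_HI/M_NH₃) = √(127.91/17.03) = 2.741.
With d_NH₃ + d_HI = 1.09 m, d_HI = 1.09/(1 + 2.741) = 0.2914 m.
d_NH₃ = 1.09 − 0.2914 = 0.799 m.

0.799 m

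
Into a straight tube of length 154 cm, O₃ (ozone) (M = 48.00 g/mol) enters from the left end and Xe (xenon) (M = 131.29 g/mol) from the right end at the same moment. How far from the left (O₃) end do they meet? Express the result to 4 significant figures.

In equal time, each gas travels a distance ∝ its rate ∝ 1/√M, so d_O₃/d_Xe = √(M_Xe/M_O₃) = √(131.29/48.00) = 1.654.
With d_O₃ + d_Xe = 154 cm, d_Xe = 154/(1 + 1.654) = 58.03 cm.
d_O₃ = 154 − 58.03 = 95.97 cm.

95.97 cm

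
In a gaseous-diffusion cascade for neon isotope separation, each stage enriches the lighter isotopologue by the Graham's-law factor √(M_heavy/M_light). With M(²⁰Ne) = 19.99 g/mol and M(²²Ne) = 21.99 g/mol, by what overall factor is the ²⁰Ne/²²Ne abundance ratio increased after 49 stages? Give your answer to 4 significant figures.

10.34

After 49 stages the ratio has grown by (√(21.99/19.99))^49 = (21.99/19.99)^(49/2).
= 1.10005^(49/2) = 10.34.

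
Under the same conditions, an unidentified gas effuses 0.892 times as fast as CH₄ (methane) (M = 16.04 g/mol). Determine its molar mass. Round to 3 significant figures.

20.2 g/mol

Using Graham's law: rate_X/rate_CH₄ = √(M_CH₄/M_X).
0.892 = √(16.04/M_X)
M_X = 16.04 / 0.892² = 16.04 / 0.7957 = 20.2 g/mol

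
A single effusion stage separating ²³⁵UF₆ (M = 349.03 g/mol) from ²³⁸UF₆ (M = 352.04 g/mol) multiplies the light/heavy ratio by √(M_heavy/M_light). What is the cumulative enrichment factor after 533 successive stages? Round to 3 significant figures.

9.86

Overall factor = α^533 with α = √(352.04/349.03), i.e. (352.04/349.03)^(533/2).
= 1.00862^(533/2) = 9.86.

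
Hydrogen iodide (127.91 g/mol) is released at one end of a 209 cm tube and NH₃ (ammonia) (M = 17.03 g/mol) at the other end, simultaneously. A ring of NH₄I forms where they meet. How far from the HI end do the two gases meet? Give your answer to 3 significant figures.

Distances travelled in equal time are proportional to diffusion rates, so d_HI/d_NH₃ = √(M_NH₃/M_HI) = √(17.03/127.91) = 0.3649.
With d_HI + d_NH₃ = 209 cm, d_NH₃ = 209/(1 + 0.3649) = 153.1 cm.
d_HI = 209 − 153.1 = 55.9 cm.

55.9 cm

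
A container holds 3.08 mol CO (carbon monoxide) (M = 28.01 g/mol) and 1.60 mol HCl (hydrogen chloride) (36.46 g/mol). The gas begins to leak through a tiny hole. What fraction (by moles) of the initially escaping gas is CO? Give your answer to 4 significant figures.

0.6871

The effusion rate of species i is ∝ p_i/√M_i ∝ n_i/√M_i.
x_CO(eff) = (n_CO/√M_CO) / (n_CO/√M_CO + n_HCl/√M_HCl)
= (3.08/√28.01) / (3.08/√28.01 + 1.60/√36.46) = 0.5820/(0.5820 + 0.2650) = 0.6871.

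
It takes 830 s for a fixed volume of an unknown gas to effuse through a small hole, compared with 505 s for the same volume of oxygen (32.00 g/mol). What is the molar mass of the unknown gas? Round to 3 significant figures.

Using Graham's law: t_X/t_O₂ = √(M_X/M_O₂).
830/505 = 1.644 = √(M_X/32.00)
M_X = 32.00 × 1.644² = 32.00 × 2.701 = 86.4 g/mol

86.4 g/mol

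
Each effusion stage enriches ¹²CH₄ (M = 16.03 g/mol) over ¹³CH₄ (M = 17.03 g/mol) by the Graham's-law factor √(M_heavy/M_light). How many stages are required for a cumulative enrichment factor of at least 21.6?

102

With α = √(17.03/16.03) per stage, ln α = ½ ln(1.06238) = 0.03026.
Need α^N ≥ 21.6 ⇒ N ≥ ln(21.6) / ln α = 3.073 / 0.03026 = 101.55.
Minimum whole number of stages: N = 102.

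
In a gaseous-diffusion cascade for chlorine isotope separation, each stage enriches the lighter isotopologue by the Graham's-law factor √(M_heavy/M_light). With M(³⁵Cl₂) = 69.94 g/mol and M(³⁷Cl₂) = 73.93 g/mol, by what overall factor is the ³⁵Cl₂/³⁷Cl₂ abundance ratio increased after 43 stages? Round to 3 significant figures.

After 43 stages the ratio has grown by (√(73.93/69.94))^43 = (73.93/69.94)^(43/2).
= 1.05705^(43/2) = 3.30.

3.30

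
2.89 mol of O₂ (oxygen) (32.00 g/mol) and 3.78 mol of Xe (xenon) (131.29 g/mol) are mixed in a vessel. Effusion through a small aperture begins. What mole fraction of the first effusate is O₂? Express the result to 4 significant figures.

0.6076

The effusion rate of species i is ∝ p_i/√M_i ∝ n_i/√M_i.
Mole fraction of O₂ in the effusate = (n_O₂/√M_O₂) / (n_O₂/√M_O₂ + n_Xe/√M_Xe)
= (2.89/√32.00) / (2.89/√32.00 + 3.78/√131.29) = 0.5109/(0.5109 + 0.3299) = 0.6076.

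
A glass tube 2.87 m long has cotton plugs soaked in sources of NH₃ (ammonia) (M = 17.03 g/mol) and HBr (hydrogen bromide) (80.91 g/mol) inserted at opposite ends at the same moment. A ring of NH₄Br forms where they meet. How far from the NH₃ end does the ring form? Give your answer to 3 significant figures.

1.97 m

Graham's law gives d_NH₃/d_HBr = rate_NH₃/rate_HBr = √(M_HBr/M_NH₃) = √(80.91/17.03) = 2.180.
With d_NH₃ + d_HBr = 2.87 m, d_HBr = 2.87/(1 + 2.180) = 0.9026 m.
d_NH₃ = 2.87 − 0.9026 = 1.97 m.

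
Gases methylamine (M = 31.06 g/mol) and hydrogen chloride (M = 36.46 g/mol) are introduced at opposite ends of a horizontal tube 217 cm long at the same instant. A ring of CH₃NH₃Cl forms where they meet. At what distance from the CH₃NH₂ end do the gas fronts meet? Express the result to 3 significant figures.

In equal time, each gas travels a distance ∝ its rate ∝ 1/√M, so d_CH₃NH₂/d_HCl = √(M_HCl/M_CH₃NH₂) = √(36.46/31.06) = 1.083.
With d_CH₃NH₂ + d_HCl = 217 cm, d_HCl = 217/(1 + 1.083) = 104.2 cm.
d_CH₃NH₂ = 217 − 104.2 = 113 cm.

113 cm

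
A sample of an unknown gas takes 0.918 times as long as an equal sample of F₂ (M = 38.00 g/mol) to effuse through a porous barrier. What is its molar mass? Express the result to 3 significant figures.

Using Graham's law: t_X/t_F₂ = √(M_X/M_F₂).
0.918 = √(M_X/38.00)
M_X = 38.00 × 0.918² = 38.00 × 0.8427 = 32.0 g/mol

32.0 g/mol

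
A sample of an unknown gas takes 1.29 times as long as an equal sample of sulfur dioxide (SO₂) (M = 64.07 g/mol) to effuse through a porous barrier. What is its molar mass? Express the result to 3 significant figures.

107 g/mol

Since effusion rate ∝ 1/√M, t_X/t_SO₂ = √(M_X/M_SO₂).
1.29 = √(M_X/64.07)
M_X = 64.07 × 1.29² = 64.07 × 1.664 = 107 g/mol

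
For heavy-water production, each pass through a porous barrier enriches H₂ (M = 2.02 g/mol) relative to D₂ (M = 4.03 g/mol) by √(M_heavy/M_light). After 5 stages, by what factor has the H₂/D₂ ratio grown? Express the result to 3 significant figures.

5.62

The single-stage factor is √(M_heavy/M_light), so 5 stages give [√(4.03/2.02)]^5 = (4.03/2.02)^(5/2).
= 1.99505^(5/2) = 5.62.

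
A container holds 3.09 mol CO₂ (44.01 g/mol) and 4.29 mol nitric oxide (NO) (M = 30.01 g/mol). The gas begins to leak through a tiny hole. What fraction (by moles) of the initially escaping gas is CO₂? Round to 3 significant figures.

Each component's effusion rate ∝ (its partial pressure)·(1/√M) ∝ n_i/√M_i.
So x_CO₂ in the escaping gas = (n_CO₂/√M_CO₂) / Σ(n_i/√M_i)
= (3.09/√44.01) / (3.09/√44.01 + 4.29/√30.01) = 0.4658/(0.4658 + 0.7831) = 0.373.

0.373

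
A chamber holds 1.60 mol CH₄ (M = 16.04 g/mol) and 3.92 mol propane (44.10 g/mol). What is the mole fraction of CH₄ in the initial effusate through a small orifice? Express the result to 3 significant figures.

0.404

Rate_i ∝ x_i/√M_i (Graham's law weighted by mole fraction), so the effusate composition follows n_i/√M_i.
x_CH₄(eff) = (n_CH₄/√M_CH₄) / (n_CH₄/√M_CH₄ + n_C₃H₈/√M_C₃H₈)
= (1.60/√16.04) / (1.60/√16.04 + 3.92/√44.10) = 0.3995/(0.3995 + 0.5903) = 0.404.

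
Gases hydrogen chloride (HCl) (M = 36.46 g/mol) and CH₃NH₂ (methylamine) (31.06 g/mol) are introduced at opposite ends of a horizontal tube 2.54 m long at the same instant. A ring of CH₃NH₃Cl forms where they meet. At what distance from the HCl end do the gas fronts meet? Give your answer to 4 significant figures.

1.219 m

In equal time, each gas travels a distance ∝ its rate ∝ 1/√M, so d_HCl/d_CH₃NH₂ = √(M_CH₃NH₂/M_HCl) = √(31.06/36.46) = 0.9230.
With d_HCl + d_CH₃NH₂ = 2.54 m, d_CH₃NH₂ = 2.54/(1 + 0.9230) = 1.321 m.
d_HCl = 2.54 − 1.321 = 1.219 m.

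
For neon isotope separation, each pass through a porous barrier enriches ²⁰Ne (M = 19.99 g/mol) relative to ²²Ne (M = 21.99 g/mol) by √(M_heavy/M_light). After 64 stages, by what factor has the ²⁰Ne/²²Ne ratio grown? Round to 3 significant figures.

Overall factor = α^64 with α = √(21.99/19.99), i.e. (21.99/19.99)^(64/2).
= 1.10005^32 = 21.1.

21.1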